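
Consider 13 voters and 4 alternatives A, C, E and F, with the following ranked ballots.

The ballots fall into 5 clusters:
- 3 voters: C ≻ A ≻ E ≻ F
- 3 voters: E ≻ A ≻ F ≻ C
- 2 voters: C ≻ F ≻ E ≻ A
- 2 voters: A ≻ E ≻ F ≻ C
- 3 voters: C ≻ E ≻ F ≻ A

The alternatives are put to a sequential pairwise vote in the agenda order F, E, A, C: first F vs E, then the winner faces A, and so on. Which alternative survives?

Round 1: F vs E — 2–11, E advances.
Round 2: E vs A — 8–5, E advances.
Round 3: E vs C — 5–8, C advances.
C survives the agenda.

C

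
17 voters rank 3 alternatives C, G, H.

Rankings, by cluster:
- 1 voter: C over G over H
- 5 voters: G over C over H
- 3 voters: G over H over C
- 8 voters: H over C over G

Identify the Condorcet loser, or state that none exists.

none

Head-to-head results (17 voters):
C vs G: 9 to 8, C.
C vs H: H, 11–6.
G vs H: 9 to 8, G.
Each alternative has at least one pairwise win (C beats G; G beats H; H beats C) — no Condorcet loser.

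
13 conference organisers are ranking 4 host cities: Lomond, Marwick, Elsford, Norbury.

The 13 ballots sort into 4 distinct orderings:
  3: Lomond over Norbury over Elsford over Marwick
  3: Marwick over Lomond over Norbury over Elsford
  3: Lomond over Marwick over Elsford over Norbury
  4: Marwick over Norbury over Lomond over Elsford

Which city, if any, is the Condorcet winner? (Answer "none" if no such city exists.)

Check each pair by majority over 13 ballots:
Lomond vs Marwick: 3+3 = 6 for Lomond, 7 for Marwick — Marwick by 7–6.
Lomond vs Elsford: 13 to 0, Lomond.
Lomond vs Norbury: Lomond is ranked higher on 3+3+3 = 9 ballots, Norbury on 4. Lomond wins 9–4.
Marwick vs Elsford: 10 to 3, Marwick.
Marwick vs Norbury: Marwick preferred on 3+3+4 = 10 ballots; Marwick wins 10–3.
Elsford vs Norbury: Elsford is ranked higher on 3 ballots, Norbury on 10. Norbury wins 10–3.
Marwick wins every pairwise contest, so Marwick is the Condorcet winner.

Marwick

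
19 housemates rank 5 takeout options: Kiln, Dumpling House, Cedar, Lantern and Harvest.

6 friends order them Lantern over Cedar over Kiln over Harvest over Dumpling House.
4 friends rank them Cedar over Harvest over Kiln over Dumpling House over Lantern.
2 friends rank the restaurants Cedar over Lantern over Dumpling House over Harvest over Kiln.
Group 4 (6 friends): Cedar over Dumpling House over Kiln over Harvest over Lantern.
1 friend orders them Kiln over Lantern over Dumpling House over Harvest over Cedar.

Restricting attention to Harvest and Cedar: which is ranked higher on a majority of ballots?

Ballots ranking Harvest above Cedar: 1.
Ballots ranking Cedar above Harvest: 19 − 1 = 18.
Cedar wins the head-to-head 18–1.

Cedar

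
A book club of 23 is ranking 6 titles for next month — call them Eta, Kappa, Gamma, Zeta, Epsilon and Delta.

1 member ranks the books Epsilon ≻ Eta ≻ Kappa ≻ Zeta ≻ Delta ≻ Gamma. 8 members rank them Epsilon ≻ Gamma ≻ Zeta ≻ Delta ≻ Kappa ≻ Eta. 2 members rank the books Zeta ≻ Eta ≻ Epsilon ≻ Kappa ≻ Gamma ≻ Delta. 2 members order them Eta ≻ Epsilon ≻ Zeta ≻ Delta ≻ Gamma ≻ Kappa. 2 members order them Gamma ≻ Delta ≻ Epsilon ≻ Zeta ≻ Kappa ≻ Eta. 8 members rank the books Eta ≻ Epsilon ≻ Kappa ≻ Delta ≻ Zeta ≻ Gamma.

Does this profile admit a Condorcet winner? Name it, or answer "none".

none

Pairwise majorities:
Eta–Kappa: Eta 13–10.
Eta vs Gamma: Eta, 13–10.
Eta vs Zeta: 1+2+8 = 11 for Eta, 12 for Zeta — Zeta by 12–11.
Eta–Epsilon: Eta 12–11.
Eta–Delta: Eta 13–10.
Kappa vs Gamma: Gamma, 12–11.
Kappa–Zeta: Zeta 14–9.
Kappa vs Epsilon: Kappa is ranked higher on 0 ballots, Epsilon on 23. Epsilon wins 23–0.
Kappa vs Delta: Delta, 12–11.
Gamma vs Zeta: Zeta, 13–10.
Gamma vs Epsilon: 2 to 21, Epsilon.
Gamma vs Delta: Gamma preferred on 8+2+2 = 12 ballots; Gamma wins 12–11.
Zeta vs Epsilon: Zeta is ranked higher on 2 ballots, Epsilon on 21. Epsilon wins 21–2.
Zeta–Delta: Zeta 13–10.
Epsilon vs Delta: Epsilon preferred on 1+8+2+2+8 = 21 ballots; Epsilon wins 21–2.
No book is unbeaten: Eta loses to Zeta; Kappa loses to Eta; Gamma loses to Eta; Zeta loses to Epsilon; Epsilon loses to Eta; Delta loses to Eta. In particular Eta beats Epsilon beats Zeta beats Eta is a majority cycle — no Condorcet winner exists.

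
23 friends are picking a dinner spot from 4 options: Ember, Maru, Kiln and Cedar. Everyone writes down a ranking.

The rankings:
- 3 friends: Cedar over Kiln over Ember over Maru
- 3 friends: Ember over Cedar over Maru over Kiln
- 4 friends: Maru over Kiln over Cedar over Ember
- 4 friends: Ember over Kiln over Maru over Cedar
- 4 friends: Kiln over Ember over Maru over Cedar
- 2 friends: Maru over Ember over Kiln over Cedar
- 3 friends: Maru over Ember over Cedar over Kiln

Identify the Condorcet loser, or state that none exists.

Cedar

Head-to-head results (23 friends):
Ember vs Maru: Ember wins 14–9.
Ember vs Kiln: Ember is ranked higher on 3+4+2+3 = 12 ballots, Kiln on 11. Ember wins 12–11.
Ember vs Cedar: 3+4+4+2+3 = 16 for Ember, 7 for Cedar — Ember by 16–7.
Maru vs Kiln: Maru is ranked higher on 3+4+2+3 = 12 ballots, Kiln on 11. Maru wins 12–11.
Maru vs Cedar: 4+4+4+2+3 = 17 for Maru, 6 for Cedar — Maru by 17–6.
Kiln vs Cedar: Kiln is ranked higher on 4+4+4+2 = 14 ballots, Cedar on 9. Kiln wins 14–9.
Cedar loses to every other restaurant — it is the Condorcet loser.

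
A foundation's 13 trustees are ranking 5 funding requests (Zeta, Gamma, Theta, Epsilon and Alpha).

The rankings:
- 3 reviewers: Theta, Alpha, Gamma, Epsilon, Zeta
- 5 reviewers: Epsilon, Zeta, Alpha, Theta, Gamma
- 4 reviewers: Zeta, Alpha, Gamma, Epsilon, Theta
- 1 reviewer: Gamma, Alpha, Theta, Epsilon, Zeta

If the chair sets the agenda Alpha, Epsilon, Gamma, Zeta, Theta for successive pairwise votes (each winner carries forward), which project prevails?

Round 1: Alpha vs Epsilon — 8–5, Alpha advances.
Round 2: Alpha vs Gamma — 12–1, Alpha advances.
Round 3: Alpha vs Zeta — 4–9, Zeta advances.
Round 4: Zeta vs Theta — 9–4, Zeta advances.
The agenda winner is Zeta.

Zeta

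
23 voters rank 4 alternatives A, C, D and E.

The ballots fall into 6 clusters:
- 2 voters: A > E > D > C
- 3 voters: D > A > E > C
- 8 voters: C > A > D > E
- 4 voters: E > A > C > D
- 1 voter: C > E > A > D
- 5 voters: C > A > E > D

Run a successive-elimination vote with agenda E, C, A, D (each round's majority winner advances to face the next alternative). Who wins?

Round 1: E vs C — 9–14, C advances.
Round 2: C vs A — 14–9, C advances.
Round 3: C vs D — 18–5, C advances.
The agenda winner is C.

C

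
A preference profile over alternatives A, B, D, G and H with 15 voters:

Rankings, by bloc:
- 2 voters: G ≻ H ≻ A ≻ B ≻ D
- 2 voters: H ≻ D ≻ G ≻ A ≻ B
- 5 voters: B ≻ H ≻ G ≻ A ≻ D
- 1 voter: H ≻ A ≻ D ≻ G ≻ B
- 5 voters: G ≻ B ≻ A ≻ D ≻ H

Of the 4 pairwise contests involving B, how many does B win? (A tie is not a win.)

B against each rival (15 voters):
B vs A: B, 10–5.
B vs D: 12 to 3, B.
B vs G: G, 10–5.
B vs H: B is ranked higher on 5+5 = 10 ballots, H on 5. B wins 10–5.
B beats A, D, H; loses to G — 3 pairwise wins.

3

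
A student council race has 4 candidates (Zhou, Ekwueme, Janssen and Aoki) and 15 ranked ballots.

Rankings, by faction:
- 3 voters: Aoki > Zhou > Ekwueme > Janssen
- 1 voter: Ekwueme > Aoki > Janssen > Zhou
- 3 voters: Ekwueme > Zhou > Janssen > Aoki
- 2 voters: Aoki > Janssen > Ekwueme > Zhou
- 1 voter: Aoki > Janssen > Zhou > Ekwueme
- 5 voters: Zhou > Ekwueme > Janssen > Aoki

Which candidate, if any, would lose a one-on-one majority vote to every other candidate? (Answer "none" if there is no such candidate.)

Aoki

Head-to-head results (15 voters):
Zhou vs Ekwueme: Zhou, 9–6.
Zhou vs Janssen: Zhou, 11–4.
Zhou vs Aoki: Zhou preferred on 3+5 = 8 ballots; Zhou wins 8–7.
Ekwueme vs Janssen: 12 to 3, Ekwueme.
Ekwueme vs Aoki: Ekwueme is ranked higher on 1+3+5 = 9 ballots, Aoki on 6. Ekwueme wins 9–6.
Janssen vs Aoki: Janssen is ranked higher on 3+5 = 8 ballots, Aoki on 7. Janssen wins 8–7.
Only Aoki has no wins; Aoki is the Condorcet loser.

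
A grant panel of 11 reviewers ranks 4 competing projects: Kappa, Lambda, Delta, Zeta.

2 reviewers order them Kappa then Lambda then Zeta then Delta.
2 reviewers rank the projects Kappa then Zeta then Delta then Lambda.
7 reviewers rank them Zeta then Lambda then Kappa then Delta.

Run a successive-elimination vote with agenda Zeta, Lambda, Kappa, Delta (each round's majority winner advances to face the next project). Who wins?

Round 1: Zeta vs Lambda — 9–2, Zeta advances.
Round 2: Zeta vs Kappa — 7–4, Zeta advances.
Round 3: Zeta vs Delta — 11–0, Zeta advances.
Zeta survives the agenda.

Zeta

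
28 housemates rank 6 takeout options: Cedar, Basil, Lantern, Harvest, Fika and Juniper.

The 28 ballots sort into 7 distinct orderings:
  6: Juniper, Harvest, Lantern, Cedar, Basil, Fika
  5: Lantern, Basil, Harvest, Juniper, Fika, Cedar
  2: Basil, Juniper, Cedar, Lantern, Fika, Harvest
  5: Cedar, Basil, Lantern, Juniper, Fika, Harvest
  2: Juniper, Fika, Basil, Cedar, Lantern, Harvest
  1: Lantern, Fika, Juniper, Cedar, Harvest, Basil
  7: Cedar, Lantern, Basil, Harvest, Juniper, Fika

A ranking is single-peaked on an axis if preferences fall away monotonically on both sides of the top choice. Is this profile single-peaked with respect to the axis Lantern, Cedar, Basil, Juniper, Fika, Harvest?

Axis positions: Lantern=1, Cedar=2, Basil=3, Juniper=4, Fika=5, Harvest=6.
Bloc 1: ranking walks positions 4-6-1-2-3-5; Harvest is ranked above Fika even though Fika lies between Harvest and the peak Juniper on the axis — preferences dip and rise again. Not single-peaked.
Bloc 2: ranking walks positions 1-3-6-4-5-2; Basil is ranked above Cedar even though Cedar lies between Basil and the peak Lantern on the axis — preferences dip and rise again. Not single-peaked.
Bloc 3 (peak Basil at position 3): ranking walks positions 3-4-2-1-5-6, expanding outward from the peak — single-peaked.
Bloc 4 (peak Cedar at position 2): ranking walks positions 2-3-1-4-5-6, expanding outward from the peak — single-peaked.
Bloc 5 (peak Juniper at position 4): ranking walks positions 4-5-3-2-1-6, expanding outward from the peak — single-peaked.
Bloc 6: ranking walks positions 1-5-4-2-6-3; Fika is ranked above Cedar even though Cedar lies between Fika and the peak Lantern on the axis — preferences dip and rise again. Not single-peaked.
Bloc 7: ranking walks positions 2-1-3-6-4-5; Harvest is ranked above Juniper even though Juniper lies between Harvest and the peak Cedar on the axis — preferences dip and rise again. Not single-peaked.
Bloc 1 violates single-peakedness, so the profile is not single-peaked on this axis.

no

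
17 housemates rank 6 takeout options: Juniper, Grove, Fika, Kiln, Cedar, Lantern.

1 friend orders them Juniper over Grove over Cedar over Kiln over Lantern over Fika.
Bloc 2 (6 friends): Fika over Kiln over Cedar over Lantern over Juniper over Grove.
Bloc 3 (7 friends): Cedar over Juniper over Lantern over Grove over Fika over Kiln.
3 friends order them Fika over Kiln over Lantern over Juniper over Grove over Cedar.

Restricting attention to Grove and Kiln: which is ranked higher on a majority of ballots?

Ballots ranking Grove above Kiln: 1 + 7 = 8.
Ballots ranking Kiln above Grove: 17 − 8 = 9.
Kiln wins the head-to-head 9–8.

Kiln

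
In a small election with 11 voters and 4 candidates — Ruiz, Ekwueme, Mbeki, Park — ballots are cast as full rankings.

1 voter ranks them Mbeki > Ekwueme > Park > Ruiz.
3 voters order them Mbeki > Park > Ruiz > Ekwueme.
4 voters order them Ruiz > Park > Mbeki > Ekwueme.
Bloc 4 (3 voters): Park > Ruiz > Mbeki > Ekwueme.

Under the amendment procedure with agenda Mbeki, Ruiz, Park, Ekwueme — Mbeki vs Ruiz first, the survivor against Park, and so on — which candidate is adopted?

Park

Round 1: Mbeki vs Ruiz — 4–7, Ruiz advances.
Round 2: Ruiz vs Park — 4–7, Park advances.
Round 3: Park vs Ekwueme — 10–1, Park advances.
Park survives the agenda.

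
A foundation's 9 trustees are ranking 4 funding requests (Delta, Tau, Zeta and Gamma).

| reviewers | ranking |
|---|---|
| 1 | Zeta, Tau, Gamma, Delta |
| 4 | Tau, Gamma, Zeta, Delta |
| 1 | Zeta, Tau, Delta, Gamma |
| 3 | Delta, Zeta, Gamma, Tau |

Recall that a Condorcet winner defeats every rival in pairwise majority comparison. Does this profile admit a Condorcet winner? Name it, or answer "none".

Check each pair by majority over 9 ballots:
Delta vs Tau: Tau, 6–3.
Delta vs Zeta: Zeta, 6–3.
Delta vs Gamma: Gamma, 5–4.
Tau vs Zeta: Zeta wins 5–4.
Tau vs Gamma: Tau wins 6–3.
Zeta–Gamma: Zeta 5–4.
Only Zeta has no losses; Zeta is the Condorcet winner.

Zeta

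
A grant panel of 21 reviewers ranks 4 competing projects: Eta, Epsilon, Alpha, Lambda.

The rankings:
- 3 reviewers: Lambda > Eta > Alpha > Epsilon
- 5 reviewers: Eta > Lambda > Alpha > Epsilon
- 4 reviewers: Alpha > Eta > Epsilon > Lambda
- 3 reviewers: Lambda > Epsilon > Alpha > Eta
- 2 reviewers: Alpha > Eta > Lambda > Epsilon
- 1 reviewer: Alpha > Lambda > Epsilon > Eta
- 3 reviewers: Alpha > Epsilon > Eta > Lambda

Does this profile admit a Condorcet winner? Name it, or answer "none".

none

Head-to-head results (21 reviewers):
Eta vs Epsilon: Eta preferred on 3+5+4+2 = 14 ballots; Eta wins 14–7.
Eta vs Alpha: Eta is ranked higher on 3+5 = 8 ballots, Alpha on 13. Alpha wins 13–8.
Eta vs Lambda: Eta is ranked higher on 5+4+2+3 = 14 ballots, Lambda on 7. Eta wins 14–7.
Epsilon vs Alpha: Epsilon is ranked higher on 3 ballots, Alpha on 18. Alpha wins 18–3.
Epsilon vs Lambda: Epsilon is ranked higher on 4+3 = 7 ballots, Lambda on 14. Lambda wins 14–7.
Alpha vs Lambda: Alpha is ranked higher on 4+2+1+3 = 10 ballots, Lambda on 11. Lambda wins 11–10.
Each project drops at least one matchup (Eta loses to Alpha; Epsilon loses to Eta; Alpha loses to Lambda; Lambda loses to Eta); the cycle Eta > Lambda > Alpha > Eta rules out a Condorcet winner.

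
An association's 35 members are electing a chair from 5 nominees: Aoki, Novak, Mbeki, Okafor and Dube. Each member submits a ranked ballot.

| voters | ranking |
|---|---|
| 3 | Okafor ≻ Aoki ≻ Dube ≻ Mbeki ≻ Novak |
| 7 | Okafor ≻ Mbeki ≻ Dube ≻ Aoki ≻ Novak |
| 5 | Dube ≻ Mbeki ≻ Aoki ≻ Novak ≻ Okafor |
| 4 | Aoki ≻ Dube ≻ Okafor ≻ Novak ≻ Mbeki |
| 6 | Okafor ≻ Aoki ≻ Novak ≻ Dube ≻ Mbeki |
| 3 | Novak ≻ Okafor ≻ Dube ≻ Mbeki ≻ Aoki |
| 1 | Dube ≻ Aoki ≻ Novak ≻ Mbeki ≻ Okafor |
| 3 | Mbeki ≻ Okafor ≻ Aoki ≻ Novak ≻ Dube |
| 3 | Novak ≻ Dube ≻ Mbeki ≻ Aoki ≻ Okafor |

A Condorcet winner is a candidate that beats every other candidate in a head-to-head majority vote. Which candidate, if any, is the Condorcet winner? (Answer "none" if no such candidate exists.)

Head-to-head results (35 voters):
Aoki–Novak: Aoki 29–6.
Aoki vs Mbeki: Mbeki wins 21–14.
Aoki vs Okafor: Okafor wins 22–13.
Aoki vs Dube: Dube, 19–16.
Novak vs Mbeki: Mbeki, 18–17.
Novak vs Okafor: Okafor, 23–12.
Novak vs Dube: Dube wins 20–15.
Mbeki vs Okafor: Okafor, 23–12.
Mbeki–Dube: Dube 25–10.
Okafor vs Dube: Okafor wins 22–13.
Okafor wins every pairwise contest, so Okafor is the Condorcet winner.

Okafor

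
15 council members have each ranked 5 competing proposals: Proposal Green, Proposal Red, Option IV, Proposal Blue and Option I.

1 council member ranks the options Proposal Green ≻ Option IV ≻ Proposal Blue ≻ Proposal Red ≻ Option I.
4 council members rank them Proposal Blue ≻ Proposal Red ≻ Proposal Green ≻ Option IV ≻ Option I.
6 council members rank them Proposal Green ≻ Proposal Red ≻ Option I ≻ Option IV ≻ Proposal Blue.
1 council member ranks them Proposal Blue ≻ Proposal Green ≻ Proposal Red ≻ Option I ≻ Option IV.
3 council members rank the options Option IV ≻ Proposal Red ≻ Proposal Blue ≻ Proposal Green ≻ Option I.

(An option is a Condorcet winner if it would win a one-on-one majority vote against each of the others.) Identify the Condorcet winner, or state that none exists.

Check each pair by majority over 15 ballots:
Proposal Green vs Proposal Red: 1+6+1 = 8 for Proposal Green, 7 for Proposal Red — Proposal Green by 8–7.
Proposal Green vs Option IV: Proposal Green is ranked higher on 1+4+6+1 = 12 ballots, Option IV on 3. Proposal Green wins 12–3.
Proposal Green vs Proposal Blue: 7 to 8, Proposal Blue.
Proposal Green vs Option I: Proposal Green preferred on 1+4+6+1+3 = 15 ballots; Proposal Green wins 15–0.
Proposal Red vs Option IV: 11 to 4, Proposal Red.
Proposal Red vs Proposal Blue: 6+3 = 9 for Proposal Red, 6 for Proposal Blue — Proposal Red by 9–6.
Proposal Red vs Option I: 1+4+6+1+3 = 15 for Proposal Red, 0 for Option I — Proposal Red by 15–0.
Option IV vs Proposal Blue: 1+6+3 = 10 for Option IV, 5 for Proposal Blue — Option IV by 10–5.
Option IV vs Option I: Option IV is ranked higher on 1+4+3 = 8 ballots, Option I on 7. Option IV wins 8–7.
Proposal Blue vs Option I: 9 to 6, Proposal Blue.
Every option loses at least once (Proposal Green loses to Proposal Blue; Proposal Red loses to Proposal Green; Option IV loses to Proposal Green; Proposal Blue loses to Proposal Red; Option I loses to Proposal Green). The majority relation contains the cycle Proposal Green → Proposal Red → Proposal Blue → Proposal Green, so there is no Condorcet winner.

none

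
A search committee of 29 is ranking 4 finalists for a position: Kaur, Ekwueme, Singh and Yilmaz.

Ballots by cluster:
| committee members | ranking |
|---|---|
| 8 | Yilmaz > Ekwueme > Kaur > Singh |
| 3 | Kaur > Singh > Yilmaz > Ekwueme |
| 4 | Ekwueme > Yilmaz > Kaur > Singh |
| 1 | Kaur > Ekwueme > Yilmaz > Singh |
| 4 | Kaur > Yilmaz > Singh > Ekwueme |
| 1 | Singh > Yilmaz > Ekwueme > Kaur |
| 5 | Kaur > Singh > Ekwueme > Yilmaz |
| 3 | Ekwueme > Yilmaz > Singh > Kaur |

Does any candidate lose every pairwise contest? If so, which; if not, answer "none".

Singh

Head-to-head results (29 committee members):
Kaur vs Ekwueme: Ekwueme wins 16–13.
Kaur vs Singh: 25 to 4, Kaur.
Kaur vs Yilmaz: Yilmaz, 16–13.
Ekwueme vs Singh: Ekwueme, 16–13.
Ekwueme vs Yilmaz: Ekwueme is ranked higher on 4+1+5+3 = 13 ballots, Yilmaz on 16. Yilmaz wins 16–13.
Singh vs Yilmaz: 9 to 20, Yilmaz.
Singh is beaten in every head-to-head and is the Condorcet loser.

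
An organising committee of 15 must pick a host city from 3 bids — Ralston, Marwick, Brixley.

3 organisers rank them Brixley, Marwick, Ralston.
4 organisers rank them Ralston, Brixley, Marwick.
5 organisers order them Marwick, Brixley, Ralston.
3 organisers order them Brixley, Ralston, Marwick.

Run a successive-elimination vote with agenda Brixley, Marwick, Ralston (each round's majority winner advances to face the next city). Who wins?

Round 1: Brixley vs Marwick — 10–5, Brixley advances.
Round 2: Brixley vs Ralston — 11–4, Brixley advances.
The agenda winner is Brixley.

Brixley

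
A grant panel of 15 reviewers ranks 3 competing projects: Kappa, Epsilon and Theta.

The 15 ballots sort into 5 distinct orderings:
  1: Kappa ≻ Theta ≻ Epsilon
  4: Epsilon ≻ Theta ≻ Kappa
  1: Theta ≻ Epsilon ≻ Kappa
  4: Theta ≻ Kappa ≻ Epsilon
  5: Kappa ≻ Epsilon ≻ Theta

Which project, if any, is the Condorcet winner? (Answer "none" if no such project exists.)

none

Head-to-head results (15 reviewers):
Kappa–Epsilon: Kappa 10–5.
Kappa vs Theta: Theta, 9–6.
Epsilon vs Theta: Epsilon, 9–6.
No project is unbeaten: Kappa loses to Theta; Epsilon loses to Kappa; Theta loses to Epsilon. In particular Kappa > Epsilon > Theta > Kappa is a majority cycle — no Condorcet winner exists.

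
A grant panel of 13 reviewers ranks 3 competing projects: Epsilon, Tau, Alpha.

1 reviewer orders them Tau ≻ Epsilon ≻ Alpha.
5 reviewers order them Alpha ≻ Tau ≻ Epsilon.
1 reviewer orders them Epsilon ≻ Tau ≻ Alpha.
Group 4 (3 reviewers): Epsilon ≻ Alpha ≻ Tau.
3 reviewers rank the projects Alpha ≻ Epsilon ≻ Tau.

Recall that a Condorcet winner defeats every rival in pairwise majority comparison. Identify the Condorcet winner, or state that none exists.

Alpha

Head-to-head results (13 reviewers):
Epsilon vs Tau: 7 to 6, Epsilon.
Epsilon vs Alpha: 5 to 8, Alpha.
Tau vs Alpha: 2 to 11, Alpha.
Alpha beats each of Epsilon, Tau — Alpha is the Condorcet winner.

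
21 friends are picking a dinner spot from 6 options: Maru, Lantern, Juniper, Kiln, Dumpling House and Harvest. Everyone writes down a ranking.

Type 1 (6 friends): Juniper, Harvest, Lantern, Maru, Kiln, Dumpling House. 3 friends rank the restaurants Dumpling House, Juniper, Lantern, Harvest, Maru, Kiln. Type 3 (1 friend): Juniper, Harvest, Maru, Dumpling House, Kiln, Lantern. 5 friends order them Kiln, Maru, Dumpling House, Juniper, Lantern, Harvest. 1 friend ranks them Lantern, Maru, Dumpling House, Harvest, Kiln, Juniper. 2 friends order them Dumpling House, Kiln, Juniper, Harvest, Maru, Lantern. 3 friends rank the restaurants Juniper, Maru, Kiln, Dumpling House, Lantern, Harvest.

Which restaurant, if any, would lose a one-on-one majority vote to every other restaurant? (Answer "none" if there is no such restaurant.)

none

Head-to-head results (21 friends):
Maru–Lantern: Maru 11–10.
Maru vs Juniper: Maru is ranked higher on 5+1 = 6 ballots, Juniper on 15. Juniper wins 15–6.
Maru vs Kiln: Maru, 14–7.
Maru vs Dumpling House: 16 to 5, Maru.
Maru vs Harvest: Harvest, 12–9.
Lantern vs Juniper: Lantern preferred on 1 ballot; Juniper wins 20–1.
Lantern vs Kiln: Kiln wins 11–10.
Lantern–Dumpling House: Dumpling House 14–7.
Lantern–Harvest: Lantern 12–9.
Juniper vs Kiln: Juniper, 13–8.
Juniper vs Dumpling House: 10 to 11, Dumpling House.
Juniper–Harvest: Juniper 20–1.
Kiln vs Dumpling House: Kiln preferred on 6+5+3 = 14 ballots; Kiln wins 14–7.
Kiln vs Harvest: Kiln is ranked higher on 5+2+3 = 10 ballots, Harvest on 11. Harvest wins 11–10.
Dumpling House–Harvest: Dumpling House 14–7.
Every restaurant wins at least one matchup (Maru beats Lantern; Lantern beats Harvest; Juniper beats Maru; Kiln beats Lantern; Dumpling House beats Lantern; Harvest beats Maru), so there is no Condorcet loser.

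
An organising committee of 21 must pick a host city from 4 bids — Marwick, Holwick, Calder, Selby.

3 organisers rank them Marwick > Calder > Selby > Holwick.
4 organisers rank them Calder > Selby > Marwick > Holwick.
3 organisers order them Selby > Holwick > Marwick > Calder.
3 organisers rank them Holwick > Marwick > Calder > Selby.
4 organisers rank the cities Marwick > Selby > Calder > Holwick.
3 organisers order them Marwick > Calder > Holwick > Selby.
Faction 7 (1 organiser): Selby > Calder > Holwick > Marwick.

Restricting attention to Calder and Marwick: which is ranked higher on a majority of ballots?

Ballots ranking Calder above Marwick: 4 + 1 = 5.
Ballots ranking Marwick above Calder: 21 − 5 = 16.
Marwick wins the head-to-head 16–5.

Marwick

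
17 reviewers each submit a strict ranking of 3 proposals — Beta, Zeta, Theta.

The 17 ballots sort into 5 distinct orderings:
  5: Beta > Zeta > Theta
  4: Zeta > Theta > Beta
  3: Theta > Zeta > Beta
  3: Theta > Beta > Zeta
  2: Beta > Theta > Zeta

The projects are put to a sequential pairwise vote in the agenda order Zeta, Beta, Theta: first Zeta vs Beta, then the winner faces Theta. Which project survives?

Round 1: Zeta vs Beta — 7–10, Beta advances.
Round 2: Beta vs Theta — 7–10, Theta advances.
Theta survives the agenda.

Theta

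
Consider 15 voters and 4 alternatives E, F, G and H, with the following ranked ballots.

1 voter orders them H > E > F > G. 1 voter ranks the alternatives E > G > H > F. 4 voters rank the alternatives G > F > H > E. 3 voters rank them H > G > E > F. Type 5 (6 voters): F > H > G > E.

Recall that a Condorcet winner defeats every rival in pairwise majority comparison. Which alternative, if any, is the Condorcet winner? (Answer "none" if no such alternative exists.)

none

Check each pair by majority over 15 ballots:
E vs F: E is ranked higher on 1+1+3 = 5 ballots, F on 10. F wins 10–5.
E vs G: E preferred on 1+1 = 2 ballots; G wins 13–2.
E vs H: 1 to 14, H.
F vs G: F is ranked higher on 1+6 = 7 ballots, G on 8. G wins 8–7.
F vs H: F preferred on 4+6 = 10 ballots; F wins 10–5.
G vs H: 1+4 = 5 for G, 10 for H — H by 10–5.
Each alternative drops at least one matchup (E loses to F; F loses to G; G loses to H; H loses to F); the cycle F > H > G > F rules out a Condorcet winner.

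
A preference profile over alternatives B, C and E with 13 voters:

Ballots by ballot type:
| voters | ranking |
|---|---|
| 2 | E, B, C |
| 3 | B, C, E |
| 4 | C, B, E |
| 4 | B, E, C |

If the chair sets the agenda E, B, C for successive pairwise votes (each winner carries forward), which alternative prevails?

B

Round 1: E vs B — 2–11, B advances.
Round 2: B vs C — 9–4, B advances.
The agenda winner is B.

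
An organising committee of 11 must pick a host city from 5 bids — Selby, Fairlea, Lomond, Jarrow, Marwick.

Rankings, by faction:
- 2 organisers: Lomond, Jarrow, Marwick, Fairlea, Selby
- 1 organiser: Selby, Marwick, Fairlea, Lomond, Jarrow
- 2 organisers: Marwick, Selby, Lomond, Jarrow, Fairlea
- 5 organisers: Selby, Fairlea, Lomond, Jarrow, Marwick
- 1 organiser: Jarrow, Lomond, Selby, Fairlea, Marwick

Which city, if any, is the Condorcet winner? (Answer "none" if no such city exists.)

Pairwise majorities:
Selby vs Fairlea: 1+2+5+1 = 9 for Selby, 2 for Fairlea — Selby by 9–2.
Selby–Lomond: Selby 8–3.
Selby vs Jarrow: Selby preferred on 1+2+5 = 8 ballots; Selby wins 8–3.
Selby vs Marwick: Selby, 7–4.
Fairlea vs Lomond: Fairlea, 6–5.
Fairlea–Jarrow: Fairlea 6–5.
Fairlea vs Marwick: Fairlea is ranked higher on 5+1 = 6 ballots, Marwick on 5. Fairlea wins 6–5.
Lomond vs Jarrow: Lomond is ranked higher on 2+1+2+5 = 10 ballots, Jarrow on 1. Lomond wins 10–1.
Lomond vs Marwick: Lomond preferred on 2+5+1 = 8 ballots; Lomond wins 8–3.
Jarrow vs Marwick: Jarrow is ranked higher on 2+5+1 = 8 ballots, Marwick on 3. Jarrow wins 8–3.
Only Selby has no losses; Selby is the Condorcet winner.

Selby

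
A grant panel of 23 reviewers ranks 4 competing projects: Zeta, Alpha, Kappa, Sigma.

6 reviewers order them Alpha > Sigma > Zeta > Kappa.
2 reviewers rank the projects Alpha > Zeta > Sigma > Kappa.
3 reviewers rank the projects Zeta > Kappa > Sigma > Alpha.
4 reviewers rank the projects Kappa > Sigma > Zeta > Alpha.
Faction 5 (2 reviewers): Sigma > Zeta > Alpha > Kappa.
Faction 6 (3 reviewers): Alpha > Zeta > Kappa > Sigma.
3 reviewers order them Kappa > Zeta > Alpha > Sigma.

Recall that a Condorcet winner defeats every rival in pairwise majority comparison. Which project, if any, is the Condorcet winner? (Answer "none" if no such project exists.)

Head-to-head results (23 reviewers):
Zeta vs Alpha: Zeta is ranked higher on 3+4+2+3 = 12 ballots, Alpha on 11. Zeta wins 12–11.
Zeta vs Kappa: 16 to 7, Zeta.
Zeta vs Sigma: Zeta preferred on 2+3+3+3 = 11 ballots; Sigma wins 12–11.
Alpha–Kappa: Alpha 13–10.
Alpha vs Sigma: Alpha, 14–9.
Kappa vs Sigma: Kappa is ranked higher on 3+4+3+3 = 13 ballots, Sigma on 10. Kappa wins 13–10.
No project is unbeaten: Zeta loses to Sigma; Alpha loses to Zeta; Kappa loses to Zeta; Sigma loses to Alpha. In particular Zeta beats Alpha beats Sigma beats Zeta is a majority cycle — no Condorcet winner exists.

none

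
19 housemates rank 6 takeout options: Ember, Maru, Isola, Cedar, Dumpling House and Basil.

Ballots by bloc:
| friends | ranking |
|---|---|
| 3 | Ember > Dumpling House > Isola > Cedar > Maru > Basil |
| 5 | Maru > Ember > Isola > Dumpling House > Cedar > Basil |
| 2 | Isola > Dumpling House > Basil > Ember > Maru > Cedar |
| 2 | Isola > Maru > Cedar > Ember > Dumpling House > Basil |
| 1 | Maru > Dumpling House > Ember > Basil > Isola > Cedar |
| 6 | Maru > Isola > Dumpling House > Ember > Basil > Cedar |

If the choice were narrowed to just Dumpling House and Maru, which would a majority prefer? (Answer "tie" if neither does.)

Maru

Ballots ranking Dumpling House above Maru: 3 + 2 = 5.
Ballots ranking Maru above Dumpling House: 19 − 5 = 14.
Maru wins the head-to-head 14–5.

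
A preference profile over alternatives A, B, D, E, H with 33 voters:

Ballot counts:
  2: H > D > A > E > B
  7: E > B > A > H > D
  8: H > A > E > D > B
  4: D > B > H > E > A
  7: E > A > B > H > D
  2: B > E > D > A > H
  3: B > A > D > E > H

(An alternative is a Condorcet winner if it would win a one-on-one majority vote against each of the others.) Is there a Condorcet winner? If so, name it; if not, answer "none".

E

Check each pair by majority over 33 ballots:
A vs B: 17 to 16, A.
A vs D: A preferred on 7+8+7+3 = 25 ballots; A wins 25–8.
A vs E: 13 to 20, E.
A vs H: A is ranked higher on 7+7+2+3 = 19 ballots, H on 14. A wins 19–14.
B vs D: B preferred on 7+7+2+3 = 19 ballots; B wins 19–14.
B vs E: 9 to 24, E.
B vs H: 7+4+7+2+3 = 23 for B, 10 for H — B by 23–10.
D vs E: D preferred on 2+4+3 = 9 ballots; E wins 24–9.
D vs H: D is ranked higher on 4+2+3 = 9 ballots, H on 24. H wins 24–9.
E vs H: 19 to 14, E.
Only E has no losses; E is the Condorcet winner.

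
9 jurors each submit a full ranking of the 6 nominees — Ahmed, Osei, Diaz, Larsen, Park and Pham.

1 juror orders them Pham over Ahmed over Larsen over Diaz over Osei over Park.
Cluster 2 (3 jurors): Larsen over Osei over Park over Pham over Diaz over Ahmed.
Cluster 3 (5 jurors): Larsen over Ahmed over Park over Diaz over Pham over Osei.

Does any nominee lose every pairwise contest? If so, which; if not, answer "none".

Head-to-head results (9 jurors):
Ahmed vs Osei: Ahmed is ranked higher on 1+5 = 6 ballots, Osei on 3. Ahmed wins 6–3.
Ahmed vs Diaz: Ahmed wins 6–3.
Ahmed vs Larsen: Ahmed preferred on 1 ballot; Larsen wins 8–1.
Ahmed–Park: Ahmed 6–3.
Ahmed–Pham: Ahmed 5–4.
Osei–Diaz: Diaz 6–3.
Osei vs Larsen: 0 to 9, Larsen.
Osei vs Park: Park, 5–4.
Osei vs Pham: Pham, 6–3.
Diaz vs Larsen: Diaz preferred on 0 ballots; Larsen wins 9–0.
Diaz–Park: Park 8–1.
Diaz vs Pham: 5 to 4, Diaz.
Larsen vs Park: 9 to 0, Larsen.
Larsen–Pham: Larsen 8–1.
Park vs Pham: Park, 8–1.
Osei is beaten in every head-to-head and is the Condorcet loser.

Osei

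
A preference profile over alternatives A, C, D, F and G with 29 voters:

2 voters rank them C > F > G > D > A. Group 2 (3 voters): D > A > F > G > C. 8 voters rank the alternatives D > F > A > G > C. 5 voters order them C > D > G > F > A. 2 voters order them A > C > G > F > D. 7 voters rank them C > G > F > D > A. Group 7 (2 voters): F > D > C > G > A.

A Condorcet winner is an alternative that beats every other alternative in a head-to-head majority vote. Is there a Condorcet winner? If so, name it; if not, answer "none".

C

Head-to-head results (29 voters):
A vs C: A preferred on 3+8+2 = 13 ballots; C wins 16–13.
A vs D: D, 27–2.
A vs F: 3+2 = 5 for A, 24 for F — F by 24–5.
A vs G: G wins 16–13.
C vs D: 2+5+2+7 = 16 for C, 13 for D — C by 16–13.
C vs F: 16 to 13, C.
C vs G: C wins 18–11.
D vs F: 3+8+5 = 16 for D, 13 for F — D by 16–13.
D vs G: D is ranked higher on 3+8+5+2 = 18 ballots, G on 11. D wins 18–11.
F vs G: 15 to 14, F.
Only C has no losses; C is the Condorcet winner.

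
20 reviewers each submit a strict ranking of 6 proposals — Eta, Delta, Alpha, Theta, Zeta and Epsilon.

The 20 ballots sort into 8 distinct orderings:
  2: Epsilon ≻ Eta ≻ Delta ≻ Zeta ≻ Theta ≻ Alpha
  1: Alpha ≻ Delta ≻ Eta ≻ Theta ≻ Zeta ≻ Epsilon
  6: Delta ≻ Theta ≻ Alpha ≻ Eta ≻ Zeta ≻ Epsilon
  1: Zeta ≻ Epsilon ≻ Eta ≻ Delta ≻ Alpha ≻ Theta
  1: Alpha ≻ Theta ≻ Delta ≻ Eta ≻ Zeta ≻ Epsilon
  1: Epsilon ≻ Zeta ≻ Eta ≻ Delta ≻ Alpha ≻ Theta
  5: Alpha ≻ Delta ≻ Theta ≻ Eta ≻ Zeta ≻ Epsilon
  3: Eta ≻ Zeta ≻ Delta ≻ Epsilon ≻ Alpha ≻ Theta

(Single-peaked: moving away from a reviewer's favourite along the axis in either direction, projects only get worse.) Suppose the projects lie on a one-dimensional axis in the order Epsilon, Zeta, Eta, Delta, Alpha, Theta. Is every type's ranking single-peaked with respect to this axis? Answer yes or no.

no

Axis positions: Epsilon=1, Zeta=2, Eta=3, Delta=4, Alpha=5, Theta=6.
Type 1: ranking walks positions 1-3-4-2-6-5; Eta is ranked above Zeta even though Zeta lies between Eta and the peak Epsilon on the axis — preferences dip and rise again. Not single-peaked.
Type 2 (peak Alpha at position 5): ranking walks positions 5-4-3-6-2-1, expanding outward from the peak — single-peaked.
Type 3: ranking walks positions 4-6-5-3-2-1; Theta is ranked above Alpha even though Alpha lies between Theta and the peak Delta on the axis — preferences dip and rise again. Not single-peaked.
Type 4 (peak Zeta at position 2): ranking walks positions 2-1-3-4-5-6, expanding outward from the peak — single-peaked.
Type 5 (peak Alpha at position 5): ranking walks positions 5-6-4-3-2-1, expanding outward from the peak — single-peaked.
Type 6 (peak Epsilon at position 1): ranking walks positions 1-2-3-4-5-6, expanding outward from the peak — single-peaked.
Type 7 (peak Alpha at position 5): ranking walks positions 5-4-6-3-2-1, expanding outward from the peak — single-peaked.
Type 8 (peak Eta at position 3): ranking walks positions 3-2-4-1-5-6, expanding outward from the peak — single-peaked.
Type 1 violates single-peakedness, so the profile is not single-peaked on this axis.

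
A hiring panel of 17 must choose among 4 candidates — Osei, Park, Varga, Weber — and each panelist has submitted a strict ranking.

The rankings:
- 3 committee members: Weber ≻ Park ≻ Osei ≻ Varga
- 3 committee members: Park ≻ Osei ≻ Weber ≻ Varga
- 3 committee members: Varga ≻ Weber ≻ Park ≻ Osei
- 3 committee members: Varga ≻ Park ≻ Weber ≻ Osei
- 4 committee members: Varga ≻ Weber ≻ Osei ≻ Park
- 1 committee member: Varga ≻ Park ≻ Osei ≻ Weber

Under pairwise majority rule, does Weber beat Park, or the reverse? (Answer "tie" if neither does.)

Weber

Ballots ranking Weber above Park: 3 + 3 + 4 = 10.
Ballots ranking Park above Weber: 17 − 10 = 7.
Weber wins the head-to-head 10–7.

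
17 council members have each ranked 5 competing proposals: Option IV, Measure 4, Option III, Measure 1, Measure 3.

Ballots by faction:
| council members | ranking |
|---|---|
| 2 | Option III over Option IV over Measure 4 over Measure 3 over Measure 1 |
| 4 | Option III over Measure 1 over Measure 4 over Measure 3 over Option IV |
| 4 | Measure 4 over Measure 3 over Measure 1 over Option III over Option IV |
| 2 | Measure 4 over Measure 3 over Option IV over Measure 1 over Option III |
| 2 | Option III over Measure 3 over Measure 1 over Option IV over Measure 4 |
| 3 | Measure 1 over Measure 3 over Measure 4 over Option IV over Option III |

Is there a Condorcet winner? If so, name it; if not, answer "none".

none

Check each pair by majority over 17 ballots:
Option IV vs Measure 4: 4 to 13, Measure 4.
Option IV vs Option III: Option IV is ranked higher on 2+3 = 5 ballots, Option III on 12. Option III wins 12–5.
Option IV–Measure 1: Measure 1 13–4.
Option IV–Measure 3: Measure 3 15–2.
Measure 4 vs Option III: 4+2+3 = 9 for Measure 4, 8 for Option III — Measure 4 by 9–8.
Measure 4–Measure 1: Measure 1 9–8.
Measure 4 vs Measure 3: 2+4+4+2 = 12 for Measure 4, 5 for Measure 3 — Measure 4 by 12–5.
Option III–Measure 1: Measure 1 9–8.
Option III–Measure 3: Measure 3 9–8.
Measure 1 vs Measure 3: 7 to 10, Measure 3.
Each option drops at least one matchup (Option IV loses to Measure 4; Measure 4 loses to Measure 1; Option III loses to Measure 4; Measure 1 loses to Measure 3; Measure 3 loses to Measure 4); the cycle Measure 4 > Measure 3 > Measure 1 > Measure 4 rules out a Condorcet winner.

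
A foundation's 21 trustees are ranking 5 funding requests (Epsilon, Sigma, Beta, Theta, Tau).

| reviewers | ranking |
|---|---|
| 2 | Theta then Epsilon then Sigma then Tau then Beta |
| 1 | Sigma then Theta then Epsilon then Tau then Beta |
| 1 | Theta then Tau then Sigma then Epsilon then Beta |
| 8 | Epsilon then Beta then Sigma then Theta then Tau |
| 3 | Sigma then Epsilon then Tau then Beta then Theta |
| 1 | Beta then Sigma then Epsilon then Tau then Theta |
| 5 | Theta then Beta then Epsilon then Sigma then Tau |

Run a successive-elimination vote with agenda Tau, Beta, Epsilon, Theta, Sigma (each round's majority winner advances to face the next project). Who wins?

Epsilon

Round 1: Tau vs Beta — 7–14, Beta advances.
Round 2: Beta vs Epsilon — 6–15, Epsilon advances.
Round 3: Epsilon vs Theta — 12–9, Epsilon advances.
Round 4: Epsilon vs Sigma — 15–6, Epsilon advances.
The agenda winner is Epsilon.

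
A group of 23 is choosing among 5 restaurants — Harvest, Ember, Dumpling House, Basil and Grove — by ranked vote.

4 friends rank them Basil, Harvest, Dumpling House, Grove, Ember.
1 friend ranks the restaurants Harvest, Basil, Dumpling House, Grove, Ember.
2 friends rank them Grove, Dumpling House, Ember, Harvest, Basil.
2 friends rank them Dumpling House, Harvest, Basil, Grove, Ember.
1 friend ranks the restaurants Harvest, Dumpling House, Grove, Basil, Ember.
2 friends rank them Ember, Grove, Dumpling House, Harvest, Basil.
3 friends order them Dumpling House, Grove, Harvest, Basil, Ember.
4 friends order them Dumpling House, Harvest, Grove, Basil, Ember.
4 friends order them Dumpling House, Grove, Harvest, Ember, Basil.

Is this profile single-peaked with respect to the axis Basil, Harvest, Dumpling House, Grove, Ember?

yes

Axis positions: Basil=1, Harvest=2, Dumpling House=3, Grove=4, Ember=5.
Type 1 (peak Basil at position 1): ranking walks positions 1-2-3-4-5, expanding outward from the peak — single-peaked.
Type 2 (peak Harvest at position 2): ranking walks positions 2-1-3-4-5, expanding outward from the peak — single-peaked.
Type 3 (peak Grove at position 4): ranking walks positions 4-3-5-2-1, expanding outward from the peak — single-peaked.
Type 4 (peak Dumpling House at position 3): ranking walks positions 3-2-1-4-5, expanding outward from the peak — single-peaked.
Type 5 (peak Harvest at position 2): ranking walks positions 2-3-4-1-5, expanding outward from the peak — single-peaked.
Type 6 (peak Ember at position 5): ranking walks positions 5-4-3-2-1, expanding outward from the peak — single-peaked.
Type 7 (peak Dumpling House at position 3): ranking walks positions 3-4-2-1-5, expanding outward from the peak — single-peaked.
Type 8 (peak Dumpling House at position 3): ranking walks positions 3-2-4-1-5, expanding outward from the peak — single-peaked.
Type 9 (peak Dumpling House at position 3): ranking walks positions 3-4-2-5-1, expanding outward from the peak — single-peaked.
Every ranking is single-peaked on this axis.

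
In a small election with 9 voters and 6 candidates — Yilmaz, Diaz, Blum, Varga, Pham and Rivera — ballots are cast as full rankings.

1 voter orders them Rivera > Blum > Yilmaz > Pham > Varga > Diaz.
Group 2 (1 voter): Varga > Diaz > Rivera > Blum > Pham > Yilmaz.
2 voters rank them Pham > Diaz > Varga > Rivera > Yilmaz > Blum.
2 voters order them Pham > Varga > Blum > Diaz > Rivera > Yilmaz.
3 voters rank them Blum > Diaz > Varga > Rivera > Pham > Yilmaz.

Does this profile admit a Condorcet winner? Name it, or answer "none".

Pairwise majorities:
Yilmaz vs Diaz: Yilmaz preferred on 1 ballot; Diaz wins 8–1.
Yilmaz–Blum: Blum 7–2.
Yilmaz vs Varga: Varga wins 8–1.
Yilmaz vs Pham: Pham, 8–1.
Yilmaz vs Rivera: Yilmaz is ranked higher on 0 ballots, Rivera on 9. Rivera wins 9–0.
Diaz vs Blum: 1+2 = 3 for Diaz, 6 for Blum — Blum by 6–3.
Diaz vs Varga: 5 to 4, Diaz.
Diaz vs Pham: 4 to 5, Pham.
Diaz vs Rivera: 8 to 1, Diaz.
Blum vs Varga: Varga wins 5–4.
Blum vs Pham: 5 to 4, Blum.
Blum vs Rivera: Blum is ranked higher on 2+3 = 5 ballots, Rivera on 4. Blum wins 5–4.
Varga vs Pham: Pham, 5–4.
Varga vs Rivera: Varga wins 8–1.
Pham vs Rivera: Pham preferred on 2+2 = 4 ballots; Rivera wins 5–4.
Every candidate loses at least once (Yilmaz loses to Diaz; Diaz loses to Blum; Blum loses to Varga; Varga loses to Diaz; Pham loses to Blum; Rivera loses to Diaz). The majority relation contains the cycle Diaz > Varga > Blum > Diaz, so there is no Condorcet winner.

none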